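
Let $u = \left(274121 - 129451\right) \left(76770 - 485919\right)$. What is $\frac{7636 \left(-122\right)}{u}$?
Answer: $\frac{20252}{1286773605} \approx 1.5739 \cdot 10^{-5}$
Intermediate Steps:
$u = -59191585830$ ($u = 144670 \left(-409149\right) = -59191585830$)
$\frac{7636 \left(-122\right)}{u} = \frac{7636 \left(-122\right)}{-59191585830} = \left(-931592\right) \left(- \frac{1}{59191585830}\right) = \frac{20252}{1286773605}$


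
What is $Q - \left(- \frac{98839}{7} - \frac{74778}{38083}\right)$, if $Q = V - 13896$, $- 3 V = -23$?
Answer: $\frac{186729884}{799743} \approx 233.49$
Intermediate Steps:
$V = \frac{23}{3}$ ($V = \left(- \frac{1}{3}\right) \left(-23\right) = \frac{23}{3} \approx 7.6667$)
$Q = - \frac{41665}{3}$ ($Q = \frac{23}{3} - 13896 = - \frac{41665}{3} \approx -13888.0$)
$Q - \left(- \frac{98839}{7} - \frac{74778}{38083}\right) = - \frac{41665}{3} - \left(- \frac{98839}{7} - \frac{74778}{38083}\right) = - \frac{41665}{3} - - \frac{3764609083}{266581} = - \frac{41665}{3} + \frac{3764609083}{266581} = \frac{186729884}{799743}$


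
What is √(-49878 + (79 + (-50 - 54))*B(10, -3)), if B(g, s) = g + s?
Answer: I*√50053 ≈ 223.73*I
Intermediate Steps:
√(-49878 + (79 + (-50 - 54))*B(10, -3)) = √(-49878 + (79 + (-50 - 54))*(10 - 3)) = √(-49878 + (79 - 104)*7) = √(-49878 - 25*7) = √(-49878 - 175) = √(-50053) = I*√50053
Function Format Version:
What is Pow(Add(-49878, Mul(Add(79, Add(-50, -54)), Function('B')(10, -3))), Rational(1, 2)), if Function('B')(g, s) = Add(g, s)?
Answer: Mul(I, Pow(50053, Rational(1, 2))) ≈ Mul(223.73, I)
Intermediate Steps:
Pow(Add(-49878, Mul(Add(79, Add(-50, -54)), Function('B')(10, -3))), Rational(1, 2)) = Pow(Add(-49878, Mul(Add(79, Add(-50, -54)), Add(10, -3))), Rational(1, 2)) = Pow(Add(-49878, Mul(Add(79, -104), 7)), Rational(1, 2)) = Pow(Add(-49878, Mul(-25, 7)), Rational(1, 2)) = Pow(Add(-49878, -175), Rational(1, 2)) = Pow(-50053, Rational(1, 2)) = Mul(I, Pow(50053, Rational(1, 2)))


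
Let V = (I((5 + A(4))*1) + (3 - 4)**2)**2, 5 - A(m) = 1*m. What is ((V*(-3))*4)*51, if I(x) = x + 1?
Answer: -39168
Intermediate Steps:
A(m) = 5 - m
I(x) = 1 + x
V = 64 (V = ((1 + (5 + (5 - 1*4))*1) + (3 - 4)**2)**2 = ((1 + (5 + (5 - 4))*1) + (-1)**2)**2 = ((1 + (5 + 1)*1) + 1)**2 = ((1 + 6*1) + 1)**2 = ((1 + 6) + 1)**2 = (7 + 1)**2 = 8**2 = 64)
((V*(-3))*4)*51 = ((64*(-3))*4)*51 = -192*4*51 = -768*51 = -39168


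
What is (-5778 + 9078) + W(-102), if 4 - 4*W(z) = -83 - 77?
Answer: 3341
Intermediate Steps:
W(z) = 41 (W(z) = 1 - (-83 - 77)/4 = 1 - ¼*(-160) = 1 + 40 = 41)
(-5778 + 9078) + W(-102) = (-5778 + 9078) + 41 = 3300 + 41 = 3341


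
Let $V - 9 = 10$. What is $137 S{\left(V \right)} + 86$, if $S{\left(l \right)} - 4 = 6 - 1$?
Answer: $1319$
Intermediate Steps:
$V = 19$ ($V = 9 + 10 = 19$)
$S{\left(l \right)} = 9$ ($S{\left(l \right)} = 4 + \left(6 - 1\right) = 4 + 5 = 9$)
$137 S{\left(V \right)} + 86 = 137 \cdot 9 + 86 = 1233 + 86 = 1319$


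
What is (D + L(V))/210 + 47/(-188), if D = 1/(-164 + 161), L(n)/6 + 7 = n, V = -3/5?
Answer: -2953/6300 ≈ -0.46873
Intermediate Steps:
V = -⅗ (V = (⅕)*(-3) = -⅗ ≈ -0.60000)
L(n) = -42 + 6*n
D = -⅓ (D = 1/(-3) = -⅓ ≈ -0.33333)
(D + L(V))/210 + 47/(-188) = (-⅓ + (-42 + 6*(-⅗)))/210 + 47/(-188) = (-⅓ + (-42 - 18/5))*(1/210) + 47*(-1/188) = (-⅓ - 228/5)*(1/210) - ¼ = -689/15*1/210 - ¼ = -689/3150 - ¼ = -2953/6300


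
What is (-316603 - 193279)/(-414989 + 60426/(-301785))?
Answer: 51291579790/41745838597 ≈ 1.2287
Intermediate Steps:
(-316603 - 193279)/(-414989 + 60426/(-301785)) = -509882/(-414989 + 60426*(-1/301785)) = -509882/(-414989 - 20142/100595) = -509882/(-41745838597/100595) = -509882*(-100595/41745838597) = 51291579790/41745838597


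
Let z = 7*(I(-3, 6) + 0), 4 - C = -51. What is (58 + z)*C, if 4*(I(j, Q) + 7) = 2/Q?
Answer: 6325/12 ≈ 527.08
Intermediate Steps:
C = 55 (C = 4 - 1*(-51) = 4 + 51 = 55)
I(j, Q) = -7 + 1/(2*Q) (I(j, Q) = -7 + (2/Q)/4 = -7 + 1/(2*Q))
z = -581/12 (z = 7*((-7 + (½)/6) + 0) = 7*((-7 + (½)*(⅙)) + 0) = 7*((-7 + 1/12) + 0) = 7*(-83/12 + 0) = 7*(-83/12) = -581/12 ≈ -48.417)
(58 + z)*C = (58 - 581/12)*55 = (115/12)*55 = 6325/12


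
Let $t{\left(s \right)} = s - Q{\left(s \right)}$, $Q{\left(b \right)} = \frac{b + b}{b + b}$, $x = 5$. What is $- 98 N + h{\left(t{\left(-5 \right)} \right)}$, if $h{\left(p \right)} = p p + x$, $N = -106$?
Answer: $10429$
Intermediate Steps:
$Q{\left(b \right)} = 1$ ($Q{\left(b \right)} = \frac{2 b}{2 b} = 2 b \frac{1}{2 b} = 1$)
$t{\left(s \right)} = -1 + s$ ($t{\left(s \right)} = s - 1 = -1 + s$)
$h{\left(p \right)} = 5 + p^{2}$ ($h{\left(p \right)} = p p + 5 = p^{2} + 5 = 5 + p^{2}$)
$- 98 N + h{\left(t{\left(-5 \right)} \right)} = \left(-98\right) \left(-106\right) + \left(5 + \left(-1 - 5\right)^{2}\right) = 10388 + \left(5 + \left(-6\right)^{2}\right) = 10388 + \left(5 + 36\right) = 10388 + 41 = 10429$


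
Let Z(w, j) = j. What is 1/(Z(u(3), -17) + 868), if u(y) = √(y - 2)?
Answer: 1/851 ≈ 0.0011751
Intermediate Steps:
u(y) = √(-2 + y)
1/(Z(u(3), -17) + 868) = 1/(-17 + 868) = 1/851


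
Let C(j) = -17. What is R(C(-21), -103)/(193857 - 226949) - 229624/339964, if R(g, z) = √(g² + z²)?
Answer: -57406/84991 - √10898/33092 ≈ -0.67859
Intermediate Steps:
R(C(-21), -103)/(193857 - 226949) - 229624/339964 = √((-17)² + (-103)²)/(193857 - 226949) - 229624/339964 = √(289 + 10609)/(-33092) - 229624*1/339964 = √10898*(-1/33092) - 57406/84991 = -√10898/33092 - 57406/84991 = -57406/84991 - √10898/33092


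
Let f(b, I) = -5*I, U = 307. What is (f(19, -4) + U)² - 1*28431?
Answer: 78498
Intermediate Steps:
(f(19, -4) + U)² - 1*28431 = (-5*(-4) + 307)² - 1*28431 = (20 + 307)² - 28431 = 327² - 28431 = 106929 - 28431 = 78498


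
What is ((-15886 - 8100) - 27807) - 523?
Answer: -52316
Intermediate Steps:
((-15886 - 8100) - 27807) - 523 = (-23986 - 27807) - 523 = -51793 - 523 = -52316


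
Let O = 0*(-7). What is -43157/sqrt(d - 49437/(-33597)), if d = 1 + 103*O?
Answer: -43157*sqrt(34440658)/9226 ≈ -27452.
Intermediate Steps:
O = 0
d = 1 (d = 1 + 103*0 = 1 + 0 = 1)
-43157/sqrt(d - 49437/(-33597)) = -43157/sqrt(1 - 49437/(-33597)) = -43157/sqrt(1 - 49437*(-1/33597)) = -43157/sqrt(1 + 5493/3733) = -43157*sqrt(34440658)/9226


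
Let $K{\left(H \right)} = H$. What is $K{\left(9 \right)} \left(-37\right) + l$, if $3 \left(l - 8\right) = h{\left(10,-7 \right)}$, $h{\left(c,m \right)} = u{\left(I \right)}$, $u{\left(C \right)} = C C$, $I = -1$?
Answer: $- \frac{974}{3} \approx -324.67$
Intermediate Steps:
$u{\left(C \right)} = C^{2}$
$h{\left(c,m \right)} = 1$ ($h{\left(c,m \right)} = \left(-1\right)^{2} = 1$)
$l = \frac{25}{3}$ ($l = 8 + \frac{1}{3} \cdot 1 = 8 + \frac{1}{3} = \frac{25}{3} \approx 8.3333$)
$K{\left(9 \right)} \left(-37\right) + l = 9 \left(-37\right) + \frac{25}{3} = -333 + \frac{25}{3} = - \frac{974}{3}$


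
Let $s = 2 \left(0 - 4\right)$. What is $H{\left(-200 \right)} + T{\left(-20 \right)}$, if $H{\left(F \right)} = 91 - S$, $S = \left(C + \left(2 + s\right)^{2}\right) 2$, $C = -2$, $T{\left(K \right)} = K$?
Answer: $3$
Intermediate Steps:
$s = -8$ ($s = 2 \left(-4\right) = -8$)
$S = 68$ ($S = \left(-2 + \left(2 - 8\right)^{2}\right) 2 = \left(-2 + \left(-6\right)^{2}\right) 2 = \left(-2 + 36\right) 2 = 34 \cdot 2 = 68$)
$H{\left(F \right)} = 23$ ($H{\left(F \right)} = 91 - 68 = 23$)
$H{\left(-200 \right)} + T{\left(-20 \right)} = 23 - 20 = 3$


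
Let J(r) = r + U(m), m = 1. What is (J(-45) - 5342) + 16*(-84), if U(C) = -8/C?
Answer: -6739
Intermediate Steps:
J(r) = -8 + r (J(r) = r - 8/1 = r - 8*1 = r - 8 = -8 + r)
(J(-45) - 5342) + 16*(-84) = ((-8 - 45) - 5342) + 16*(-84) = (-53 - 5342) - 1344 = -5395 - 1344 = -6739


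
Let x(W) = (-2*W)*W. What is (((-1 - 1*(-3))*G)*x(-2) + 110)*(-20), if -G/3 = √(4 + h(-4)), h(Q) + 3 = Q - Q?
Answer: -3160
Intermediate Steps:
x(W) = -2*W²
h(Q) = -3 (h(Q) = -3 + (Q - Q) = -3 + 0 = -3)
G = -3 (G = -3*√(4 - 3) = -3*√1 = -3*1 = -3)
(((-1 - 1*(-3))*G)*x(-2) + 110)*(-20) = (((-1 - 1*(-3))*(-3))*(-2*(-2)²) + 110)*(-20) = (((-1 + 3)*(-3))*(-2*4) + 110)*(-20) = ((2*(-3))*(-8) + 110)*(-20) = (-6*(-8) + 110)*(-20) = (48 + 110)*(-20) = 158*(-20) = -3160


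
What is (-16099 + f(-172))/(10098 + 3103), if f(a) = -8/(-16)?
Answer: -32197/26402 ≈ -1.2195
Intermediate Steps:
f(a) = 1/2 (f(a) = -8*(-1/16) = 1/2)
(-16099 + f(-172))/(10098 + 3103) = (-16099 + 1/2)/(10098 + 3103) = -32197/2/13201 = -32197/2*1/13201 = -32197/26402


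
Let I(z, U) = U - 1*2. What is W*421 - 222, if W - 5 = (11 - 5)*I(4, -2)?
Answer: -8221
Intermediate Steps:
I(z, U) = -2 + U (I(z, U) = U - 2 = -2 + U)
W = -19 (W = 5 + (11 - 5)*(-2 - 2) = 5 + 6*(-4) = 5 - 24 = -19)
W*421 - 222 = -19*421 - 222 = -7999 - 222 = -8221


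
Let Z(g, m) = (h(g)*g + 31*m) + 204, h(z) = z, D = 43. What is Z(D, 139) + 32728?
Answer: 39090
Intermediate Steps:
Z(g, m) = 204 + g² + 31*m (Z(g, m) = (g*g + 31*m) + 204 = (g² + 31*m) + 204 = 204 + g² + 31*m)
Z(D, 139) + 32728 = (204 + 43² + 31*139) + 32728 = (204 + 1849 + 4309) + 32728 = 6362 + 32728 = 39090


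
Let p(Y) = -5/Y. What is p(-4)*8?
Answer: 10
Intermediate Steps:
p(-4)*8 = -5/(-4)*8 = -5*(-1/4)*8 = (5/4)*8 = 10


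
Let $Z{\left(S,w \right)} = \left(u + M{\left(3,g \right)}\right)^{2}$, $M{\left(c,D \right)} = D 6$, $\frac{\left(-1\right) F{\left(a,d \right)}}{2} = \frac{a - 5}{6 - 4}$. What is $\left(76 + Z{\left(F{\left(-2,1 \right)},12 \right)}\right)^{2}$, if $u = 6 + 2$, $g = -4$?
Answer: $110224$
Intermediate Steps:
$F{\left(a,d \right)} = 5 - a$ ($F{\left(a,d \right)} = - 2 \frac{a - 5}{6 - 4} = - 2 \frac{-5 + a}{2} = - 2 \left(-5 + a\right) \frac{1}{2} = - 2 \left(- \frac{5}{2} + \frac{a}{2}\right) = 5 - a$)
$M{\left(c,D \right)} = 6 D$
$u = 8$
$Z{\left(S,w \right)} = 256$ ($Z{\left(S,w \right)} = \left(8 + 6 \left(-4\right)\right)^{2} = \left(8 - 24\right)^{2} = \left(-16\right)^{2} = 256$)
$\left(76 + Z{\left(F{\left(-2,1 \right)},12 \right)}\right)^{2} = \left(76 + 256\right)^{2} = 332^{2} = 110224$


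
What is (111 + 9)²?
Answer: 14400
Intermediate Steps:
(111 + 9)² = 120² = 14400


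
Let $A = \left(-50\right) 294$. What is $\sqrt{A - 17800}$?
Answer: $50 i \sqrt{13} \approx 180.28 i$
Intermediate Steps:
$A = -14700$
$\sqrt{A - 17800} = \sqrt{-14700 - 17800} = \sqrt{-32500} = 50 i \sqrt{13}$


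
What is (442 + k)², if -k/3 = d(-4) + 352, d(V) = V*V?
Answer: 438244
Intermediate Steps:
d(V) = V²
k = -1104 (k = -3*((-4)² + 352) = -3*(16 + 352) = -3*368 = -1104)
(442 + k)² = (442 - 1104)² = (-662)² = 438244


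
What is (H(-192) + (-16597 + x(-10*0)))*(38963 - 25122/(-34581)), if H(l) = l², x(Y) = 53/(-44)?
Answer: 400491322363125/507188 ≈ 7.8963e+8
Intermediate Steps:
x(Y) = -53/44 (x(Y) = 53*(-1/44) = -53/44)
(H(-192) + (-16597 + x(-10*0)))*(38963 - 25122/(-34581)) = ((-192)² + (-16597 - 53/44))*(38963 - 25122/(-34581)) = (36864 - 730321/44)*(38963 - 25122*(-1/34581)) = 891695*(38963 + 8374/11527)/44 = (891695/44)*(449134875/11527) = 400491322363125/507188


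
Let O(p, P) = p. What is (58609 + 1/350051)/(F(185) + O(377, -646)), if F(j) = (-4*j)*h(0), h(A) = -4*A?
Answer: 20516139060/131969227 ≈ 155.46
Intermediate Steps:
F(j) = 0 (F(j) = (-4*j)*(-4*0) = -4*j*0 = 0)
(58609 + 1/350051)/(F(185) + O(377, -646)) = (58609 + 1/350051)/(0 + 377) = (58609 + 1/350051)/377 = (20516139060/350051)*(1/377) = 20516139060/131969227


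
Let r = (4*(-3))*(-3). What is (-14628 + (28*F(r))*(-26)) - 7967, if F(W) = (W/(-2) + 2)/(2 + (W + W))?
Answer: -830191/37 ≈ -22438.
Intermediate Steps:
r = 36 (r = -12*(-3) = 36)
F(W) = (2 - W/2)/(2 + 2*W) (F(W) = (W*(-½) + 2)/(2 + 2*W) = (-W/2 + 2)/(2 + 2*W) = (2 - W/2)/(2 + 2*W))
(-14628 + (28*F(r))*(-26)) - 7967 = (-14628 + (28*((4 - 1*36)/(4*(1 + 36))))*(-26)) - 7967 = (-14628 + (28*((¼)*(4 - 36)/37))*(-26)) - 7967 = (-14628 + (28*((¼)*(1/37)*(-32)))*(-26)) - 7967 = (-14628 + (28*(-8/37))*(-26)) - 7967 = (-14628 - 224/37*(-26)) - 7967 = (-14628 + 5824/37) - 7967 = -535412/37 - 7967 = -830191/37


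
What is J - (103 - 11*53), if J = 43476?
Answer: 43956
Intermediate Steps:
J - (103 - 11*53) = 43476 - (103 - 11*53) = 43476 - (103 - 583) = 43476 - 1*(-480) = 43476 + 480 = 43956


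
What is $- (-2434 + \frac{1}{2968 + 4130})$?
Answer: $\frac{17276531}{7098} \approx 2434.0$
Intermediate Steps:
$- (-2434 + \frac{1}{2968 + 4130}) = - (-2434 + \frac{1}{7098}) = \left(-1\right) \left(- \frac{17276531}{7098}\right) = \frac{17276531}{7098}$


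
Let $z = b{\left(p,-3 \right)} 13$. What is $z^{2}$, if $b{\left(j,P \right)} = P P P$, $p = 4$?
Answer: $123201$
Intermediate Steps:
$b{\left(j,P \right)} = P^{3}$ ($b{\left(j,P \right)} = P^{2} P = P^{3}$)
$z = -351$ ($z = \left(-3\right)^{3} \cdot 13 = \left(-27\right) 13 = -351$)
$z^{2} = \left(-351\right)^{2} = 123201$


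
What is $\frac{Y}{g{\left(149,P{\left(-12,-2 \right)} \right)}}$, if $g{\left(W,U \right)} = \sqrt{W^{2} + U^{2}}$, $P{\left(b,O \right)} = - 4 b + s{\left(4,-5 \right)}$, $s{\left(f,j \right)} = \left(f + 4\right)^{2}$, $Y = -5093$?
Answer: $- \frac{5093 \sqrt{34745}}{34745} \approx -27.323$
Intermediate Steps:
$s{\left(f,j \right)} = \left(4 + f\right)^{2}$
$P{\left(b,O \right)} = 64 - 4 b$ ($P{\left(b,O \right)} = - 4 b + \left(4 + 4\right)^{2} = - 4 b + 8^{2} = - 4 b + 64 = 64 - 4 b$)
$g{\left(W,U \right)} = \sqrt{U^{2} + W^{2}}$
$\frac{Y}{g{\left(149,P{\left(-12,-2 \right)} \right)}} = - \frac{5093}{\sqrt{\left(64 - -48\right)^{2} + 149^{2}}} = - \frac{5093}{\sqrt{\left(64 + 48\right)^{2} + 22201}} = - \frac{5093}{\sqrt{112^{2} + 22201}} = - \frac{5093}{\sqrt{12544 + 22201}} = - \frac{5093}{\sqrt{34745}} = - 5093 \frac{\sqrt{34745}}{34745} = - \frac{5093 \sqrt{34745}}{34745}$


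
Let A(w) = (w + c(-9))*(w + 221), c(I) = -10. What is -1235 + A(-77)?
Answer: -13763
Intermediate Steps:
A(w) = (-10 + w)*(221 + w) (A(w) = (w - 10)*(w + 221) = (-10 + w)*(221 + w))
-1235 + A(-77) = -1235 + (-2210 + (-77)² + 211*(-77)) = -1235 + (-2210 + 5929 - 16247) = -1235 - 12528 = -13763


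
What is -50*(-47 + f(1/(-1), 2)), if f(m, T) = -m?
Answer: 2300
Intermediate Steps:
-50*(-47 + f(1/(-1), 2)) = -50*(-47 - 1/(-1)) = -50*(-47 - (-1)) = -50*(-47 - 1*(-1)) = -50*(-47 + 1) = -50*(-46) = 2300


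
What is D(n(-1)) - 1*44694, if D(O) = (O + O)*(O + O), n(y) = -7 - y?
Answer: -44550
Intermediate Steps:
D(O) = 4*O**2 (D(O) = (2*O)*(2*O) = 4*O**2)
D(n(-1)) - 1*44694 = 4*(-7 - 1*(-1))**2 - 1*44694 = 4*(-7 + 1)**2 - 44694 = 4*(-6)**2 - 44694 = 4*36 - 44694 = 144 - 44694 = -44550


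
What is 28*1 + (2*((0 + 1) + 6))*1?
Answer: 42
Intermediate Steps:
28*1 + (2*((0 + 1) + 6))*1 = 28 + (2*(1 + 6))*1 = 28 + (2*7)*1 = 28 + 14*1 = 28 + 14 = 42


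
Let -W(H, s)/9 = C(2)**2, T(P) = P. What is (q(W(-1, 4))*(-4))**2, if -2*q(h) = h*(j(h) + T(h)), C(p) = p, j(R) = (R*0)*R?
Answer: 6718464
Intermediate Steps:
j(R) = 0 (j(R) = 0*R = 0)
W(H, s) = -36 (W(H, s) = -9*2**2 = -9*4 = -36)
q(h) = -h**2/2 (q(h) = -h*(0 + h)/2 = -h*h/2 = -h**2/2)
(q(W(-1, 4))*(-4))**2 = (-1/2*(-36)**2*(-4))**2 = (-1/2*1296*(-4))**2 = (-648*(-4))**2 = 2592**2 = 6718464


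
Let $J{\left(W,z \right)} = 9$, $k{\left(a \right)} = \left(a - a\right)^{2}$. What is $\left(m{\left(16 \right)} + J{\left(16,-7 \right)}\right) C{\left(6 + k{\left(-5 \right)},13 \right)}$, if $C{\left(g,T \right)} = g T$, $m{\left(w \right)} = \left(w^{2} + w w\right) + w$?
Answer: $41886$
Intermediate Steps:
$k{\left(a \right)} = 0$ ($k{\left(a \right)} = 0^{2} = 0$)
$m{\left(w \right)} = w + 2 w^{2}$ ($m{\left(w \right)} = \left(w^{2} + w^{2}\right) + w = 2 w^{2} + w = w + 2 w^{2}$)
$C{\left(g,T \right)} = T g$
$\left(m{\left(16 \right)} + J{\left(16,-7 \right)}\right) C{\left(6 + k{\left(-5 \right)},13 \right)} = \left(16 \left(1 + 2 \cdot 16\right) + 9\right) 13 \left(6 + 0\right) = \left(16 \left(1 + 32\right) + 9\right) 13 \cdot 6 = \left(16 \cdot 33 + 9\right) 78 = \left(528 + 9\right) 78 = 537 \cdot 78 = 41886$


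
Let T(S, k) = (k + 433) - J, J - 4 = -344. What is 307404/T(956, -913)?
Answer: -76851/35 ≈ -2195.7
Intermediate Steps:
J = -340 (J = 4 - 344 = -340)
T(S, k) = 773 + k (T(S, k) = (k + 433) - 1*(-340) = (433 + k) + 340 = 773 + k)
307404/T(956, -913) = 307404/(773 - 913) = 307404/(-140) = 307404*(-1/140) = -76851/35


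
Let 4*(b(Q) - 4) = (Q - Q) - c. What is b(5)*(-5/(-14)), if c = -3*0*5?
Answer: 10/7 ≈ 1.4286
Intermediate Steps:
c = 0 (c = 0*5 = 0)
b(Q) = 4 (b(Q) = 4 + ((Q - Q) - 1*0)/4 = 4 + (0 + 0)/4 = 4 + (1/4)*0 = 4 + 0 = 4)
b(5)*(-5/(-14)) = 4*(-5/(-14)) = 4*(-5*(-1/14)) = 4*(5/14) = 10/7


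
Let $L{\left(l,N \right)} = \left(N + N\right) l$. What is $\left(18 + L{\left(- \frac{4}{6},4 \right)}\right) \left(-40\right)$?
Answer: $- \frac{1520}{3} \approx -506.67$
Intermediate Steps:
$L{\left(l,N \right)} = 2 N l$
$\left(18 + L{\left(- \frac{4}{6},4 \right)}\right) \left(-40\right) = \left(18 + 2 \cdot 4 \left(- \frac{4}{6}\right)\right) \left(-40\right) = \left(18 + 2 \cdot 4 \left(\left(-4\right) \frac{1}{6}\right)\right) \left(-40\right) = \left(18 + 2 \cdot 4 \left(- \frac{2}{3}\right)\right) \left(-40\right) = \left(18 - \frac{16}{3}\right) \left(-40\right) = \frac{38}{3} \left(-40\right) = - \frac{1520}{3}$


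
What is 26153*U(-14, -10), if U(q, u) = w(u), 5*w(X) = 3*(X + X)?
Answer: -313836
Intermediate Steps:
w(X) = 6*X/5 (w(X) = (3*(X + X))/5 = (3*(2*X))/5 = (6*X)/5 = 6*X/5)
U(q, u) = 6*u/5
26153*U(-14, -10) = 26153*((6/5)*(-10)) = 26153*(-12) = -313836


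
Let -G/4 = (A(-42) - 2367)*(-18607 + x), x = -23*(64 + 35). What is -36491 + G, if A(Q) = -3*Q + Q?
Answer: -190749179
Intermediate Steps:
A(Q) = -2*Q
x = -2277 (x = -23*99 = -2277)
G = -190712688 (G = -4*(-2*(-42) - 2367)*(-18607 - 2277) = -4*(84 - 2367)*(-20884) = -(-9132)*(-20884) = -4*47678172 = -190712688)
-36491 + G = -36491 - 190712688 = -190749179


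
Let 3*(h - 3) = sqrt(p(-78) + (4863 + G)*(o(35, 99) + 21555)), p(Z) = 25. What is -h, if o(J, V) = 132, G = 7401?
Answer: -3 - sqrt(265969393)/3 ≈ -5439.2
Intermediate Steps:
h = 3 + sqrt(265969393)/3 (h = 3 + sqrt(25 + (4863 + 7401)*(132 + 21555))/3 = 3 + sqrt(25 + 12264*21687)/3 = 3 + sqrt(25 + 265969368)/3 = 3 + sqrt(265969393)/3 ≈ 5439.2)
-h = -(3 + sqrt(265969393)/3) = -3 - sqrt(265969393)/3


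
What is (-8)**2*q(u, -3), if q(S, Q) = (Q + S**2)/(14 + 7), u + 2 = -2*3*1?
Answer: 3904/21 ≈ 185.90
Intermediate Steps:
u = -8 (u = -2 - 2*3*1 = -2 - 6*1 = -2 - 6 = -8)
q(S, Q) = Q/21 + S**2/21 (q(S, Q) = (Q + S**2)/21 = (Q + S**2)*(1/21) = Q/21 + S**2/21)
(-8)**2*q(u, -3) = (-8)**2*((1/21)*(-3) + (1/21)*(-8)**2) = 64*(-1/7 + (1/21)*64) = 64*(-1/7 + 64/21) = 64*(61/21) = 3904/21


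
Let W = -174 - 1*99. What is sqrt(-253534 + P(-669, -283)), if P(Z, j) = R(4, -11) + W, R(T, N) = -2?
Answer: 3*I*sqrt(28201) ≈ 503.79*I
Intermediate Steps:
W = -273 (W = -174 - 99 = -273)
P(Z, j) = -275 (P(Z, j) = -2 - 273 = -275)
sqrt(-253534 + P(-669, -283)) = sqrt(-253534 - 275) = sqrt(-253809) = 3*I*sqrt(28201)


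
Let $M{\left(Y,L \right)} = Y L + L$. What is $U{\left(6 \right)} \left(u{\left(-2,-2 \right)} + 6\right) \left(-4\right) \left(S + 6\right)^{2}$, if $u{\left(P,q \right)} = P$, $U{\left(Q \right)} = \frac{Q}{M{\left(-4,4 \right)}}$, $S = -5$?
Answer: $8$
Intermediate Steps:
$M{\left(Y,L \right)} = L + L Y$ ($M{\left(Y,L \right)} = L Y + L = L + L Y$)
$U{\left(Q \right)} = - \frac{Q}{12}$ ($U{\left(Q \right)} = \frac{Q}{4 \left(1 - 4\right)} = \frac{Q}{4 \left(-3\right)} = \frac{Q}{-12} = Q \left(- \frac{1}{12}\right) = - \frac{Q}{12}$)
$U{\left(6 \right)} \left(u{\left(-2,-2 \right)} + 6\right) \left(-4\right) \left(S + 6\right)^{2} = \left(- \frac{1}{12}\right) 6 \left(-2 + 6\right) \left(-4\right) \left(-5 + 6\right)^{2} = - \frac{4 \left(-4\right)}{2} \cdot 1^{2} = \left(- \frac{1}{2}\right) \left(-16\right) 1 = 8 \cdot 1 = 8$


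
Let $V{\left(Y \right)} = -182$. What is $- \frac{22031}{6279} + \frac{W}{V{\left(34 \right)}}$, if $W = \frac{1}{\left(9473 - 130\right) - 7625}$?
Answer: $- \frac{75698585}{21574644} \approx -3.5087$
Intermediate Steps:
$W = \frac{1}{1718}$ ($W = \frac{1}{\left(9473 - 130\right) - 7625} = \frac{1}{9343 - 7625} = \frac{1}{1718} \approx 0.00058207$)
$- \frac{22031}{6279} + \frac{W}{V{\left(34 \right)}} = - \frac{22031}{6279} + \frac{1}{1718 \left(-182\right)} = \left(-22031\right) \frac{1}{6279} + \frac{1}{1718} \left(- \frac{1}{182}\right) = - \frac{22031}{6279} - \frac{1}{312676} = - \frac{75698585}{21574644}$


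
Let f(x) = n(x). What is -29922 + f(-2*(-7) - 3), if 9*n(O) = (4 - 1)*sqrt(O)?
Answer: -29922 + sqrt(11)/3 ≈ -29921.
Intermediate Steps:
n(O) = sqrt(O)/3 (n(O) = ((4 - 1)*sqrt(O))/9 = (3*sqrt(O))/9 = sqrt(O)/3)
f(x) = sqrt(x)/3
-29922 + f(-2*(-7) - 3) = -29922 + sqrt(-2*(-7) - 3)/3 = -29922 + sqrt(14 - 3)/3 = -29922 + sqrt(11)/3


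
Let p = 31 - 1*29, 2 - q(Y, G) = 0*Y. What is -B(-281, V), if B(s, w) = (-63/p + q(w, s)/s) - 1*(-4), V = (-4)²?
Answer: 15459/562 ≈ 27.507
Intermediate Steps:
V = 16
q(Y, G) = 2 (q(Y, G) = 2 - 0*Y = 2 - 1*0 = 2 + 0 = 2)
p = 2 (p = 31 - 29 = 2)
B(s, w) = -55/2 + 2/s (B(s, w) = (-63/2 + 2/s) - 1*(-4) = (-63*½ + 2/s) + 4 = (-63/2 + 2/s) + 4 = -55/2 + 2/s)
-B(-281, V) = -(-55/2 + 2/(-281)) = -(-55/2 + 2*(-1/281)) = -(-55/2 - 2/281) = -1*(-15459/562) = 15459/562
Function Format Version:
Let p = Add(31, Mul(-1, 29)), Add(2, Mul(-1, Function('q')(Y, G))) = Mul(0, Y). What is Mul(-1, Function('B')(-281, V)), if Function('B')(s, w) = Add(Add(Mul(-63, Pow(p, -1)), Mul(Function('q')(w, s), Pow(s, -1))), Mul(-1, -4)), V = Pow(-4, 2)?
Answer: Rational(15459, 562) ≈ 27.507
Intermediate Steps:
V = 16
Function('q')(Y, G) = 2 (Function('q')(Y, G) = Add(2, Mul(-1, Mul(0, Y))) = Add(2, Mul(-1, 0)) = Add(2, 0) = 2)
p = 2 (p = Add(31, -29) = 2)
Function('B')(s, w) = Add(Rational(-55, 2), Mul(2, Pow(s, -1))) (Function('B')(s, w) = Add(Add(Mul(-63, Pow(2, -1)), Mul(2, Pow(s, -1))), Mul(-1, -4)) = Add(Add(Mul(-63, Rational(1, 2)), Mul(2, Pow(s, -1))), 4) = Add(Add(Rational(-63, 2), Mul(2, Pow(s, -1))), 4) = Add(Rational(-55, 2), Mul(2, Pow(s, -1))))
Mul(-1, Function('B')(-281, V)) = Mul(-1, Add(Rational(-55, 2), Mul(2, Pow(-281, -1)))) = Mul(-1, Add(Rational(-55, 2), Mul(2, Rational(-1, 281)))) = Mul(-1, Add(Rational(-55, 2), Rational(-2, 281))) = Mul(-1, Rational(-15459, 562)) = Rational(15459, 562)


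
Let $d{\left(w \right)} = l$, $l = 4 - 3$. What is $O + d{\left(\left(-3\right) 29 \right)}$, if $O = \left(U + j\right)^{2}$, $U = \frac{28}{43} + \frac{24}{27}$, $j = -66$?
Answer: $\frac{622452685}{149769} \approx 4156.1$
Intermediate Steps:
$l = 1$
$d{\left(w \right)} = 1$
$U = \frac{596}{387}$ ($U = 28 \cdot \frac{1}{43} + 24 \cdot \frac{1}{27} = \frac{28}{43} + \frac{8}{9} = \frac{596}{387} \approx 1.5401$)
$O = \frac{622302916}{149769}$ ($O = \left(\frac{596}{387} - 66\right)^{2} = \left(- \frac{24946}{387}\right)^{2} = \frac{622302916}{149769} \approx 4155.1$)
$O + d{\left(\left(-3\right) 29 \right)} = \frac{622302916}{149769} + 1 = \frac{622452685}{149769}$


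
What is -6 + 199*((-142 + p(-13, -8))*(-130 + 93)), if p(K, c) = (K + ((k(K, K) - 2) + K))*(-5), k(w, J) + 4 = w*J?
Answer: 6089195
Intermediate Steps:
k(w, J) = -4 + J*w (k(w, J) = -4 + w*J = -4 + J*w)
p(K, c) = 30 - 10*K - 5*K² (p(K, c) = (K + (((-4 + K*K) - 2) + K))*(-5) = (K + (((-4 + K²) - 2) + K))*(-5) = (K + ((-6 + K²) + K))*(-5) = (K + (-6 + K + K²))*(-5) = (-6 + K² + 2*K)*(-5) = 30 - 10*K - 5*K²)
-6 + 199*((-142 + p(-13, -8))*(-130 + 93)) = -6 + 199*((-142 + (30 - 10*(-13) - 5*(-13)²))*(-130 + 93)) = -6 + 199*((-142 + (30 + 130 - 5*169))*(-37)) = -6 + 199*((-142 + (30 + 130 - 845))*(-37)) = -6 + 199*((-142 - 685)*(-37)) = -6 + 199*(-827*(-37)) = -6 + 199*30599 = -6 + 6089201 = 6089195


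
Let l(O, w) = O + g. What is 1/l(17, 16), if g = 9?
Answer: 1/26 ≈ 0.038462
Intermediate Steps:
l(O, w) = 9 + O (l(O, w) = O + 9 = 9 + O)
1/l(17, 16) = 1/(9 + 17) = 1/26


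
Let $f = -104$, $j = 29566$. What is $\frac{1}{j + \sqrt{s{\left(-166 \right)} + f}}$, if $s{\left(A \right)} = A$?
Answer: $\frac{14783}{437074313} - \frac{3 i \sqrt{30}}{874148626} \approx 3.3823 \cdot 10^{-5} - 1.8797 \cdot 10^{-8} i$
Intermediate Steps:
$\frac{1}{j + \sqrt{s{\left(-166 \right)} + f}} = \frac{1}{29566 + \sqrt{-166 - 104}} = \frac{1}{29566 + \sqrt{-270}} = \frac{1}{29566 + 3 i \sqrt{30}}$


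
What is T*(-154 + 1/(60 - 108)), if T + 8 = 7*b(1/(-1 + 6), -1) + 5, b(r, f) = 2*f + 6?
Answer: -184825/48 ≈ -3850.5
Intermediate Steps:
b(r, f) = 6 + 2*f
T = 25 (T = -8 + (7*(6 + 2*(-1)) + 5) = -8 + (7*(6 - 2) + 5) = -8 + (7*4 + 5) = -8 + (28 + 5) = -8 + 33 = 25)
T*(-154 + 1/(60 - 108)) = 25*(-154 + 1/(60 - 108)) = 25*(-154 + 1/(-48)) = 25*(-154 - 1/48) = 25*(-7393/48) = -184825/48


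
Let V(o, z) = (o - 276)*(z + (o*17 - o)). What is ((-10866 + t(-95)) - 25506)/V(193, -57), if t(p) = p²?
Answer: 27347/251573 ≈ 0.10870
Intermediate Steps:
V(o, z) = (-276 + o)*(z + 16*o) (V(o, z) = (-276 + o)*(z + (17*o - o)) = (-276 + o)*(z + 16*o))
((-10866 + t(-95)) - 25506)/V(193, -57) = ((-10866 + (-95)²) - 25506)/(-4416*193 - 276*(-57) + 16*193² + 193*(-57)) = ((-10866 + 9025) - 25506)/(-852288 + 15732 + 16*37249 - 11001) = (-1841 - 25506)/(-852288 + 15732 + 595984 - 11001) = -27347/(-251573) = -27347*(-1/251573) = 27347/251573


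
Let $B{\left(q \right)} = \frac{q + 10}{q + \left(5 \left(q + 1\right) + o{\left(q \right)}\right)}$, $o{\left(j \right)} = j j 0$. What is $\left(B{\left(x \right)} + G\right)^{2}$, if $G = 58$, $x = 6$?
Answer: $\frac{5731236}{1681} \approx 3409.4$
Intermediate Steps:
$o{\left(j \right)} = 0$ ($o{\left(j \right)} = j^{2} \cdot 0 = 0$)
$B{\left(q \right)} = \frac{10 + q}{5 + 6 q}$ ($B{\left(q \right)} = \frac{q + 10}{q + \left(5 \left(q + 1\right) + 0\right)} = \frac{10 + q}{q + \left(5 \left(1 + q\right) + 0\right)} = \frac{10 + q}{q + \left(\left(5 + 5 q\right) + 0\right)} = \frac{10 + q}{q + \left(5 + 5 q\right)} = \frac{10 + q}{5 + 6 q}$)
$\left(B{\left(x \right)} + G\right)^{2} = \left(\frac{10 + 6}{5 + 6 \cdot 6} + 58\right)^{2} = \left(\frac{1}{5 + 36} \cdot 16 + 58\right)^{2} = \left(\frac{1}{41} \cdot 16 + 58\right)^{2} = \left(\frac{16}{41} + 58\right)^{2} = \left(\frac{2394}{41}\right)^{2} = \frac{5731236}{1681}$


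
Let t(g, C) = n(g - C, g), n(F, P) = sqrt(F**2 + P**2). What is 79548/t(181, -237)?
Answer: 79548*sqrt(207485)/207485 ≈ 174.64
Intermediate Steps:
t(g, C) = sqrt(g**2 + (g - C)**2) (t(g, C) = sqrt((g - C)**2 + g**2) = sqrt(g**2 + (g - C)**2))
79548/t(181, -237) = 79548/(sqrt(181**2 + (-237 - 1*181)**2)) = 79548/(sqrt(32761 + (-237 - 181)**2)) = 79548/(sqrt(32761 + (-418)**2)) = 79548/(sqrt(32761 + 174724)) = 79548/(sqrt(207485)) = 79548*(sqrt(207485)/207485) = 79548*sqrt(207485)/207485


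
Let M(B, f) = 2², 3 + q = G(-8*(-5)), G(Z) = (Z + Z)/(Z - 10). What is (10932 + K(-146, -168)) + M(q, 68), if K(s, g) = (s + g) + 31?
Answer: 10653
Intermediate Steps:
G(Z) = 2*Z/(-10 + Z) (G(Z) = (2*Z)/(-10 + Z) = 2*Z/(-10 + Z))
q = -⅓ (q = -3 + 2*(-8*(-5))/(-10 - 8*(-5)) = -3 + 2*40/(-10 + 40) = -3 + 2*40/30 = -3 + 2*40*(1/30) = -3 + 8/3 = -⅓ ≈ -0.33333)
M(B, f) = 4
K(s, g) = 31 + g + s (K(s, g) = (g + s) + 31 = 31 + g + s)
(10932 + K(-146, -168)) + M(q, 68) = (10932 + (31 - 168 - 146)) + 4 = (10932 - 283) + 4 = 10649 + 4 = 10653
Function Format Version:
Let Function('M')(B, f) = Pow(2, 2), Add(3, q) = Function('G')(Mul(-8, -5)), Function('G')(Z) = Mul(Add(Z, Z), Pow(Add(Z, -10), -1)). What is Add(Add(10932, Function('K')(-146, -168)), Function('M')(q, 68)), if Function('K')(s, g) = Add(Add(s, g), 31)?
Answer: 10653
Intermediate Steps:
Function('G')(Z) = Mul(2, Z, Pow(Add(-10, Z), -1)) (Function('G')(Z) = Mul(Mul(2, Z), Pow(Add(-10, Z), -1)) = Mul(2, Z, Pow(Add(-10, Z), -1)))
q = Rational(-1, 3) (q = Add(-3, Mul(2, Mul(-8, -5), Pow(Add(-10, Mul(-8, -5)), -1))) = Add(-3, Mul(2, 40, Pow(Add(-10, 40), -1))) = Add(-3, Mul(2, 40, Pow(30, -1))) = Add(-3, Mul(2, 40, Rational(1, 30))) = Add(-3, Rational(8, 3)) = Rational(-1, 3) ≈ -0.33333)
Function('M')(B, f) = 4
Function('K')(s, g) = Add(31, g, s) (Function('K')(s, g) = Add(Add(g, s), 31) = Add(31, g, s))
Add(Add(10932, Function('K')(-146, -168)), Function('M')(q, 68)) = Add(Add(10932, Add(31, -168, -146)), 4) = Add(Add(10932, -283), 4) = Add(10649, 4) = 10653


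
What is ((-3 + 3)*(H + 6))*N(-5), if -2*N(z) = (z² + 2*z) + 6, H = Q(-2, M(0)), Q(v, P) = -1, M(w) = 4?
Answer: 0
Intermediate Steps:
H = -1
N(z) = -3 - z - z²/2 (N(z) = -((z² + 2*z) + 6)/2 = -(6 + z² + 2*z)/2 = -3 - z - z²/2)
((-3 + 3)*(H + 6))*N(-5) = ((-3 + 3)*(-1 + 6))*(-3 - 1*(-5) - ½*(-5)²) = (0*5)*(-3 + 5 - ½*25) = 0*(-3 + 5 - 25/2) = 0*(-21/2) = 0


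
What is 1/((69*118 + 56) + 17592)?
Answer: 1/25790 ≈ 3.8775e-5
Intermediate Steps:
1/((69*118 + 56) + 17592) = 1/((8142 + 56) + 17592) = 1/(8198 + 17592) = 1/25790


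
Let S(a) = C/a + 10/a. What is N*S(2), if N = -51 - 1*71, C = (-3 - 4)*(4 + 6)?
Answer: 3660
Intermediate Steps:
C = -70 (C = -7*10 = -70)
N = -122 (N = -51 - 71 = -122)
S(a) = -60/a (S(a) = -70/a + 10/a = -60/a)
N*S(2) = -(-7320)/2 = -122*(-30) = 3660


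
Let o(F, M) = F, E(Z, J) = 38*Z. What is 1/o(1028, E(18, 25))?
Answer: 1/1028 ≈ 0.00097276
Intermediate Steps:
1/o(1028, E(18, 25)) = 1/1028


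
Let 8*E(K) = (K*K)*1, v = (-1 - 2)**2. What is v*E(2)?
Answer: 9/2 ≈ 4.5000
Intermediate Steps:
v = 9 (v = (-3)**2 = 9)
E(K) = K**2/8 (E(K) = ((K*K)*1)/8 = (K**2*1)/8 = K**2/8)
v*E(2) = 9*((1/8)*2**2) = 9*((1/8)*4) = 9*(1/2) = 9/2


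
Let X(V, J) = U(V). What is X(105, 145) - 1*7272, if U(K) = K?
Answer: -7167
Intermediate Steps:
X(V, J) = V
X(105, 145) - 1*7272 = 105 - 1*7272 = 105 - 7272 = -7167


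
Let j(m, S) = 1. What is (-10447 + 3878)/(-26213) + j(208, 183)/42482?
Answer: 25371861/101234606 ≈ 0.25062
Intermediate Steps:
(-10447 + 3878)/(-26213) + j(208, 183)/42482 = (-10447 + 3878)/(-26213) + 1/42482 = -6569*(-1/26213) + 1*(1/42482) = 6569/26213 + 1/42482 = 25371861/101234606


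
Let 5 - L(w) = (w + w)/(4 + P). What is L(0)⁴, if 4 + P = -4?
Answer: 625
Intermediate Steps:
P = -8 (P = -4 - 4 = -8)
L(w) = 5 + w/2 (L(w) = 5 - (w + w)/(4 - 8) = 5 - 2*w/(-4) = 5 - 2*w*(-1)/4 = 5 - (-1)*w/2 = 5 + w/2)
L(0)⁴ = (5 + (½)*0)⁴ = (5 + 0)⁴ = 5⁴ = 625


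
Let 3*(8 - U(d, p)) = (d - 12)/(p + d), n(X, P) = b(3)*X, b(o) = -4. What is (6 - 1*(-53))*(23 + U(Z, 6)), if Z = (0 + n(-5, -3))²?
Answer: 1102415/609 ≈ 1810.2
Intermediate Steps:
n(X, P) = -4*X
Z = 400 (Z = (0 - 4*(-5))² = (0 + 20)² = 20² = 400)
U(d, p) = 8 - (-12 + d)/(3*(d + p)) (U(d, p) = 8 - (d - 12)/(3*(p + d)) = 8 - (-12 + d)/(3*(d + p)))
(6 - 1*(-53))*(23 + U(Z, 6)) = (6 - 1*(-53))*(23 + (4 + 8*6 + (23/3)*400)/(400 + 6)) = (6 + 53)*(23 + (4 + 48 + 9200/3)/406) = 59*(23 + (1/406)*(9356/3)) = 59*(23 + 4678/609) = 59*(18685/609) = 1102415/609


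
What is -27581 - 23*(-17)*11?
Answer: -23280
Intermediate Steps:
-27581 - 23*(-17)*11 = -27581 + 391*11 = -27581 + 4301 = -23280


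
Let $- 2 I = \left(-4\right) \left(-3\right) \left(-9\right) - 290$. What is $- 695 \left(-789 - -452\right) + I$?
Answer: $234414$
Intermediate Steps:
$I = 199$ ($I = - \frac{\left(-4\right) \left(-3\right) \left(-9\right) - 290}{2} = - \frac{12 \left(-9\right) - 290}{2} = - \frac{-108 - 290}{2} = \left(- \frac{1}{2}\right) \left(-398\right) = 199$)
$- 695 \left(-789 - -452\right) + I = - 695 \left(-789 - -452\right) + 199 = - 695 \left(-789 + 452\right) + 199 = \left(-695\right) \left(-337\right) + 199 = 234215 + 199 = 234414$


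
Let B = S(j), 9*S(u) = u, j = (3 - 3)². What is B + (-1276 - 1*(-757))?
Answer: -519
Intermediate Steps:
j = 0 (j = 0² = 0)
S(u) = u/9
B = 0 (B = (⅑)*0 = 0)
B + (-1276 - 1*(-757)) = 0 + (-1276 - 1*(-757)) = 0 + (-1276 + 757) = 0 - 519 = -519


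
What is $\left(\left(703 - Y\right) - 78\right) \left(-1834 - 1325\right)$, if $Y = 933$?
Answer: $972972$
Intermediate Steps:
$\left(\left(703 - Y\right) - 78\right) \left(-1834 - 1325\right) = \left(\left(703 - 933\right) - 78\right) \left(-1834 - 1325\right) = \left(\left(703 - 933\right) - 78\right) \left(-3159\right) = \left(-230 - 78\right) \left(-3159\right) = \left(-308\right) \left(-3159\right) = 972972$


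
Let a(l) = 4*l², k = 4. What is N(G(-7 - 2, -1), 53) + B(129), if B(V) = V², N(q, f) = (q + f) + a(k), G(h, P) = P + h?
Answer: 16748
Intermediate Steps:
N(q, f) = 64 + f + q (N(q, f) = (q + f) + 4*4² = (f + q) + 4*16 = (f + q) + 64 = 64 + f + q)
N(G(-7 - 2, -1), 53) + B(129) = (64 + 53 + (-1 + (-7 - 2))) + 129² = (64 + 53 + (-1 - 9)) + 16641 = (64 + 53 - 10) + 16641 = 107 + 16641 = 16748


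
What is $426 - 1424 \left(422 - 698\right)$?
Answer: $393450$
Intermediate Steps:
$426 - 1424 \left(422 - 698\right) = 426 - -393024 = 426 + 393024 = 393450$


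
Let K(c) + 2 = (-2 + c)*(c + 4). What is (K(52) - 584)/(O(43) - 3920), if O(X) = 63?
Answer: -2214/3857 ≈ -0.57402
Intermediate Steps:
K(c) = -2 + (-2 + c)*(4 + c) (K(c) = -2 + (-2 + c)*(c + 4) = -2 + (-2 + c)*(4 + c))
(K(52) - 584)/(O(43) - 3920) = ((-10 + 52² + 2*52) - 584)/(63 - 3920) = ((-10 + 2704 + 104) - 584)/(-3857) = (2798 - 584)*(-1/3857) = 2214*(-1/3857) = -2214/3857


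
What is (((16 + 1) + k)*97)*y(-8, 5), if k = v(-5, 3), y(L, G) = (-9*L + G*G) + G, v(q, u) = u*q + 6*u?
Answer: 197880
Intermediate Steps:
v(q, u) = 6*u + q*u (v(q, u) = q*u + 6*u = 6*u + q*u)
y(L, G) = G + G**2 - 9*L (y(L, G) = (-9*L + G**2) + G = (G**2 - 9*L) + G = G + G**2 - 9*L)
k = 3 (k = 3*(6 - 5) = 3*1 = 3)
(((16 + 1) + k)*97)*y(-8, 5) = (((16 + 1) + 3)*97)*(5 + 5**2 - 9*(-8)) = ((17 + 3)*97)*(5 + 25 + 72) = (20*97)*102 = 1940*102 = 197880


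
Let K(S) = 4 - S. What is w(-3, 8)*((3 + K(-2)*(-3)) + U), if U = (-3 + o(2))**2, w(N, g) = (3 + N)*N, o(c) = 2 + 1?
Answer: 0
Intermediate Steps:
o(c) = 3
w(N, g) = N*(3 + N)
U = 0 (U = (-3 + 3)**2 = 0**2 = 0)
w(-3, 8)*((3 + K(-2)*(-3)) + U) = (-3*(3 - 3))*((3 + (4 - 1*(-2))*(-3)) + 0) = (-3*0)*((3 + (4 + 2)*(-3)) + 0) = 0*((3 + 6*(-3)) + 0) = 0*((3 - 18) + 0) = 0*(-15 + 0) = 0*(-15) = 0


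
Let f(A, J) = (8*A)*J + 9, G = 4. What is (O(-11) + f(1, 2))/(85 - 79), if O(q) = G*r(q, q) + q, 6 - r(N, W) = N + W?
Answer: 21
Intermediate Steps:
r(N, W) = 6 - N - W (r(N, W) = 6 - (N + W) = 6 + (-N - W) = 6 - N - W)
O(q) = 24 - 7*q (O(q) = 4*(6 - q - q) + q = 4*(6 - 2*q) + q = (24 - 8*q) + q = 24 - 7*q)
f(A, J) = 9 + 8*A*J (f(A, J) = 8*A*J + 9 = 9 + 8*A*J)
(O(-11) + f(1, 2))/(85 - 79) = ((24 - 7*(-11)) + (9 + 8*1*2))/(85 - 79) = ((24 + 77) + (9 + 16))/6 = (101 + 25)/6 = (⅙)*126 = 21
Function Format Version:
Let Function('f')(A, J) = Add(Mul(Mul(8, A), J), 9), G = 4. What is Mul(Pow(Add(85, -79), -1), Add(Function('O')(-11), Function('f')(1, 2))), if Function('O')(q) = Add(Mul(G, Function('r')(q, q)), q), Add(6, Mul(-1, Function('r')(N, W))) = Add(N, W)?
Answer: 21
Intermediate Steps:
Function('r')(N, W) = Add(6, Mul(-1, N), Mul(-1, W)) (Function('r')(N, W) = Add(6, Mul(-1, Add(N, W))) = Add(6, Add(Mul(-1, N), Mul(-1, W))) = Add(6, Mul(-1, N), Mul(-1, W)))
Function('O')(q) = Add(24, Mul(-7, q)) (Function('O')(q) = Add(Mul(4, Add(6, Mul(-1, q), Mul(-1, q))), q) = Add(Mul(4, Add(6, Mul(-2, q))), q) = Add(Add(24, Mul(-8, q)), q) = Add(24, Mul(-7, q)))
Function('f')(A, J) = Add(9, Mul(8, A, J)) (Function('f')(A, J) = Add(Mul(8, A, J), 9) = Add(9, Mul(8, A, J)))
Mul(Pow(Add(85, -79), -1), Add(Function('O')(-11), Function('f')(1, 2))) = Mul(Pow(Add(85, -79), -1), Add(Add(24, Mul(-7, -11)), Add(9, Mul(8, 1, 2)))) = Mul(Pow(6, -1), Add(Add(24, 77), Add(9, 16))) = Mul(Rational(1, 6), Add(101, 25)) = Mul(Rational(1, 6), 126) = 21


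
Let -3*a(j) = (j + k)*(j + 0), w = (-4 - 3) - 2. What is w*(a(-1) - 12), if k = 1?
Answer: 108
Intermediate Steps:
w = -9 (w = -7 - 2 = -9)
a(j) = -j*(1 + j)/3 (a(j) = -(j + 1)*(j + 0)/3 = -(1 + j)*j/3 = -j*(1 + j)/3)
w*(a(-1) - 12) = -9*(-⅓*(-1)*(1 - 1) - 12) = -9*(-⅓*(-1)*0 - 12) = -9*(0 - 12) = -9*(-12) = 108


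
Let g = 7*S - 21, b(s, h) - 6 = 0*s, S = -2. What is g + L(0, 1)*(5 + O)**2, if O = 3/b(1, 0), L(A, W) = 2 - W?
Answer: -19/4 ≈ -4.7500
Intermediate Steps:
b(s, h) = 6 (b(s, h) = 6 + 0*s = 6 + 0 = 6)
O = 1/2 (O = 3/6 = 3*(1/6) = 1/2 ≈ 0.50000)
g = -35 (g = 7*(-2) - 21 = -14 - 21 = -35)
g + L(0, 1)*(5 + O)**2 = -35 + (2 - 1*1)*(5 + 1/2)**2 = -35 + (2 - 1)*(11/2)**2 = -35 + 1*(121/4) = -35 + 121/4 = -19/4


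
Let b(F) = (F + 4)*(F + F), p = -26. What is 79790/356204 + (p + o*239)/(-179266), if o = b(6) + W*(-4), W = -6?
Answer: 513444645/15963816566 ≈ 0.032163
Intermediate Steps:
b(F) = 2*F*(4 + F) (b(F) = (4 + F)*(2*F) = 2*F*(4 + F))
o = 144 (o = 2*6*(4 + 6) - 6*(-4) = 2*6*10 + 24 = 120 + 24 = 144)
79790/356204 + (p + o*239)/(-179266) = 79790/356204 + (-26 + 144*239)/(-179266) = 79790*(1/356204) + (-26 + 34416)*(-1/179266) = 39895/178102 + 34390*(-1/179266) = 39895/178102 - 17195/89633 = 513444645/15963816566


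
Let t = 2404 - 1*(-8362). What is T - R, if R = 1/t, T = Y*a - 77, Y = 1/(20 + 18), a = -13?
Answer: -7910328/102277 ≈ -77.342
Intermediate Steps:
Y = 1/38 ≈ 0.026316
t = 10766 (t = 2404 + 8362 = 10766)
T = -2939/38 (T = (1/38)*(-13) - 77 = -13/38 - 77 = -2939/38 ≈ -77.342)
R = 1/10766 ≈ 9.2885e-5
T - R = -2939/38 - 1*1/10766 = -2939/38 - 1/10766 = -7910328/102277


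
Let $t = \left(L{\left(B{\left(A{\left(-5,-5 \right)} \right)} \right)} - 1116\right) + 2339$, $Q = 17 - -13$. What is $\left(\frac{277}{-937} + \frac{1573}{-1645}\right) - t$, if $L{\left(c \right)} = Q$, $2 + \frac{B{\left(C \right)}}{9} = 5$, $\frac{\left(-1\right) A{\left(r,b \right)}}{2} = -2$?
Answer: $- \frac{1933259911}{1541365} \approx -1254.3$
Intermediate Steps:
$A{\left(r,b \right)} = 4$ ($A{\left(r,b \right)} = \left(-2\right) \left(-2\right) = 4$)
$B{\left(C \right)} = 27$ ($B{\left(C \right)} = -18 + 9 \cdot 5 = -18 + 45 = 27$)
$Q = 30$ ($Q = 17 + 13 = 30$)
$L{\left(c \right)} = 30$
$t = 1253$ ($t = \left(30 - 1116\right) + 2339 = -1086 + 2339 = 1253$)
$\left(\frac{277}{-937} + \frac{1573}{-1645}\right) - t = \left(\frac{277}{-937} + \frac{1573}{-1645}\right) - 1253 = \left(277 \left(- \frac{1}{937}\right) + 1573 \left(- \frac{1}{1645}\right)\right) - 1253 = \left(- \frac{277}{937} - \frac{1573}{1645}\right) - 1253 = - \frac{1929566}{1541365} - 1253 = - \frac{1933259911}{1541365}$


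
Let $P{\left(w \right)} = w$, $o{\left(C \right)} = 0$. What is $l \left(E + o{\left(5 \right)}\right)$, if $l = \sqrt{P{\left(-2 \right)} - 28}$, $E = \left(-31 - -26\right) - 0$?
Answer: $- 5 i \sqrt{30} \approx - 27.386 i$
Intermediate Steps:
$E = -5$ ($E = \left(-31 + 26\right) + 0 = -5 + 0 = -5$)
$l = i \sqrt{30}$ ($l = \sqrt{-2 - 28} = \sqrt{-30} = i \sqrt{30} \approx 5.4772 i$)
$l \left(E + o{\left(5 \right)}\right) = i \sqrt{30} \left(-5 + 0\right) = i \sqrt{30} \left(-5\right) = - 5 i \sqrt{30}$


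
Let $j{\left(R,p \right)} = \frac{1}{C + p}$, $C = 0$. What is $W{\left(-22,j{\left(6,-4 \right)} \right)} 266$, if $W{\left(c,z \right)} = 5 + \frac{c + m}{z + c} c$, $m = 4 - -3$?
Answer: $- \frac{232750}{89} \approx -2615.2$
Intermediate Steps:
$m = 7$ ($m = 4 + 3 = 7$)
$j{\left(R,p \right)} = \frac{1}{p}$ ($j{\left(R,p \right)} = \frac{1}{0 + p} = \frac{1}{p}$)
$W{\left(c,z \right)} = 5 + \frac{c \left(7 + c\right)}{c + z}$ ($W{\left(c,z \right)} = 5 + \frac{c + 7}{z + c} c = 5 + \frac{7 + c}{c + z} c = 5 + \frac{c \left(7 + c\right)}{c + z}$)
$W{\left(-22,j{\left(6,-4 \right)} \right)} 266 = \frac{\left(-22\right)^{2} + \frac{5}{-4} + 12 \left(-22\right)}{-22 + \frac{1}{-4}} \cdot 266 = \frac{484 + 5 \left(- \frac{1}{4}\right) - 264}{-22 - \frac{1}{4}} \cdot 266 = \frac{484 - \frac{5}{4} - 264}{- \frac{89}{4}} \cdot 266 = \left(- \frac{4}{89}\right) \frac{875}{4} \cdot 266 = \left(- \frac{875}{89}\right) 266 = - \frac{232750}{89}$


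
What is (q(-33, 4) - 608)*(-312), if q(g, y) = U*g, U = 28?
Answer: 477984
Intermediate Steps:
q(g, y) = 28*g
(q(-33, 4) - 608)*(-312) = (28*(-33) - 608)*(-312) = (-924 - 608)*(-312) = -1532*(-312) = 477984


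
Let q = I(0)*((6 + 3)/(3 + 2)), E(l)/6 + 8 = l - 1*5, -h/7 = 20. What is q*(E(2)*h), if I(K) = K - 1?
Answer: -16632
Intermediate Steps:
h = -140 (h = -7*20 = -140)
E(l) = -78 + 6*l (E(l) = -48 + 6*(l - 1*5) = -48 + 6*(l - 5) = -48 + 6*(-5 + l) = -48 + (-30 + 6*l) = -78 + 6*l)
I(K) = -1 + K
q = -9/5 (q = (-1 + 0)*((6 + 3)/(3 + 2)) = -9/5 ≈ -1.8000)
q*(E(2)*h) = -9*(-78 + 6*2)*(-140)/5 = -9*(-78 + 12)*(-140)/5 = -(-594)*(-140)/5 = -9/5*9240 = -16632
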